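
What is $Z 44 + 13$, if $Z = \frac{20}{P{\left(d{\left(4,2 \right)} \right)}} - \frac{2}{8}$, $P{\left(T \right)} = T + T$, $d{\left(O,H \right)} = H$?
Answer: $222$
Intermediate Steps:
$P{\left(T \right)} = 2 T$
$Z = \frac{19}{4}$ ($Z = \frac{20}{2 \cdot 2} - \frac{2}{8} = \frac{20}{4} - \frac{1}{4} = 20 \cdot \frac{1}{4} - \frac{1}{4} = 5 - \frac{1}{4} = \frac{19}{4} \approx 4.75$)
$Z 44 + 13 = \frac{19}{4} \cdot 44 + 13 = 209 + 13 = 222$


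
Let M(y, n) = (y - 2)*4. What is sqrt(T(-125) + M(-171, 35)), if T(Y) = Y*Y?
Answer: sqrt(14933) ≈ 122.20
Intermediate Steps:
M(y, n) = -8 + 4*y (M(y, n) = (-2 + y)*4 = -8 + 4*y)
T(Y) = Y**2
sqrt(T(-125) + M(-171, 35)) = sqrt((-125)**2 + (-8 + 4*(-171))) = sqrt(15625 + (-8 - 684)) = sqrt(15625 - 692) = sqrt(14933)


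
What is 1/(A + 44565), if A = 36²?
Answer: 1/45861 ≈ 2.1805e-5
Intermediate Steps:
A = 1296
1/(A + 44565) = 1/(1296 + 44565) = 1/45861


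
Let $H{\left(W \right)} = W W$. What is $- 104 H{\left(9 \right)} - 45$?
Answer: $-8469$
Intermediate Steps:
$H{\left(W \right)} = W^{2}$
$- 104 H{\left(9 \right)} - 45 = - 104 \cdot 9^{2} - 45 = \left(-104\right) 81 + \left(-64 + 19\right) = -8424 - 45 = -8469$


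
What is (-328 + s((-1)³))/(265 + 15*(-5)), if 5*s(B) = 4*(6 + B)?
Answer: -162/95 ≈ -1.7053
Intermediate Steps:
s(B) = 24/5 + 4*B/5 (s(B) = (4*(6 + B))/5 = (24 + 4*B)/5 = 24/5 + 4*B/5)
(-328 + s((-1)³))/(265 + 15*(-5)) = (-328 + (24/5 + (⅘)*(-1)³))/(265 + 15*(-5)) = (-328 + (24/5 + (⅘)*(-1)))/(265 - 75) = (-328 + (24/5 - ⅘))/190 = (-328 + 4)*(1/190) = -324*1/190 = -162/95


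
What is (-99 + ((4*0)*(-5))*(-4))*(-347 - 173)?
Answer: 51480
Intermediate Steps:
(-99 + ((4*0)*(-5))*(-4))*(-347 - 173) = (-99 + (0*(-5))*(-4))*(-520) = (-99 + 0*(-4))*(-520) = (-99 + 0)*(-520) = -99*(-520) = 51480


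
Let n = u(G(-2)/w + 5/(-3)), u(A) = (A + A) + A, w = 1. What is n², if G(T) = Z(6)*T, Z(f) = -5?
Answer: 625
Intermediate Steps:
G(T) = -5*T
u(A) = 3*A (u(A) = 2*A + A = 3*A)
n = 25 (n = 3*(-5*(-2)/1 + 5/(-3)) = 3*(10*1 + 5*(-⅓)) = 3*(10 - 5/3) = 3*(25/3) = 25)
n² = 25² = 625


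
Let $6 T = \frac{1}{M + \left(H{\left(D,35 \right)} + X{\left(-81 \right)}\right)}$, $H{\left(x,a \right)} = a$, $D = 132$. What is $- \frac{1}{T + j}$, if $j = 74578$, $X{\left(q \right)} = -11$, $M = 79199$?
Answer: $- \frac{475338}{35449757365} \approx -1.3409 \cdot 10^{-5}$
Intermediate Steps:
$T = \frac{1}{475338}$ ($T = \frac{1}{6 \left(79199 + \left(35 - 11\right)\right)} = \frac{1}{6 \left(79199 + 24\right)} = \frac{1}{6 \cdot 79223} = \frac{1}{6} \cdot \frac{1}{79223} = \frac{1}{475338} \approx 2.1038 \cdot 10^{-6}$)
$- \frac{1}{T + j} = - \frac{1}{\frac{1}{475338} + 74578} = - \frac{1}{\frac{35449757365}{475338}} = \left(-1\right) \frac{475338}{35449757365} = - \frac{475338}{35449757365}$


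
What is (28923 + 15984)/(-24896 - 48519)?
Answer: -44907/73415 ≈ -0.61169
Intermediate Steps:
(28923 + 15984)/(-24896 - 48519) = 44907/(-73415) = 44907*(-1/73415) = -44907/73415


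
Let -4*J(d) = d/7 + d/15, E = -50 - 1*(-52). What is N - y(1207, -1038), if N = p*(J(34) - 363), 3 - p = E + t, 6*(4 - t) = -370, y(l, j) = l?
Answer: 7050383/315 ≈ 22382.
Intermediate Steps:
E = 2 (E = -50 + 52 = 2)
t = 197/3 (t = 4 - 1/6*(-370) = 4 + 185/3 = 197/3 ≈ 65.667)
p = -194/3 (p = 3 - (2 + 197/3) = 3 - 1*203/3 = 3 - 203/3 = -194/3 ≈ -64.667)
J(d) = -11*d/210 (J(d) = -(d/7 + d/15)/4 = -11*d/210)
N = 7430588/315 (N = -194*(-11/210*34 - 363)/3 = -194*(-187/105 - 363)/3 = -194/3*(-38302/105) = 7430588/315 ≈ 23589.)
N - y(1207, -1038) = 7430588/315 - 1*1207 = 7430588/315 - 1207 = 7050383/315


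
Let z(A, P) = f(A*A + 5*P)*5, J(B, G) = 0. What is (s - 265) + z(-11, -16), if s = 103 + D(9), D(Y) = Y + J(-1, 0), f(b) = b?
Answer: 52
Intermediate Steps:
D(Y) = Y (D(Y) = Y + 0 = Y)
z(A, P) = 5*A² + 25*P (z(A, P) = (A*A + 5*P)*5 = (A² + 5*P)*5 = 5*A² + 25*P)
s = 112 (s = 103 + 9 = 112)
(s - 265) + z(-11, -16) = (112 - 265) + (5*(-11)² + 25*(-16)) = -153 + (5*121 - 400) = -153 + (605 - 400) = -153 + 205 = 52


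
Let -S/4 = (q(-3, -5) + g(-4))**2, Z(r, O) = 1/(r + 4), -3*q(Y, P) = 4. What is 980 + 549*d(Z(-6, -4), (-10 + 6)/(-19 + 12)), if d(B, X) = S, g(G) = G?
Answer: -61484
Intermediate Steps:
q(Y, P) = -4/3 (q(Y, P) = -1/3*4 = -4/3)
Z(r, O) = 1/(4 + r)
S = -1024/9 (S = -4*(-4/3 - 4)**2 = -4*(-16/3)**2 = -4*256/9 = -1024/9 ≈ -113.78)
d(B, X) = -1024/9
980 + 549*d(Z(-6, -4), (-10 + 6)/(-19 + 12)) = 980 + 549*(-1024/9) = 980 - 62464 = -61484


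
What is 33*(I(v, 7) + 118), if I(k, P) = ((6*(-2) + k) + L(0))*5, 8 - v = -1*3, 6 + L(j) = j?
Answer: 2739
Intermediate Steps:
L(j) = -6 + j
v = 11 (v = 8 - (-1)*3 = 8 - 1*(-3) = 8 + 3 = 11)
I(k, P) = -90 + 5*k (I(k, P) = ((6*(-2) + k) + (-6 + 0))*5 = ((-12 + k) - 6)*5 = (-18 + k)*5 = -90 + 5*k)
33*(I(v, 7) + 118) = 33*((-90 + 5*11) + 118) = 33*((-90 + 55) + 118) = 33*(-35 + 118) = 33*83 = 2739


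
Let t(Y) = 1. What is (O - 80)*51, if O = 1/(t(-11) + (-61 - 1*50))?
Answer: -448851/110 ≈ -4080.5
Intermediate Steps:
O = -1/110 (O = 1/(1 + (-61 - 1*50)) = 1/(1 + (-61 - 50)) = 1/(1 - 111) = 1/(-110) = -1/110 ≈ -0.0090909)
(O - 80)*51 = (-1/110 - 80)*51 = -8801/110*51 = -448851/110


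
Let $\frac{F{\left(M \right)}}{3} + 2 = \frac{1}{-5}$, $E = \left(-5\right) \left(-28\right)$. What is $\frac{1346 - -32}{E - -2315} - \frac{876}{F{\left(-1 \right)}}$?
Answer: $\frac{3599458}{27005} \approx 133.29$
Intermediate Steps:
$E = 140$
$F{\left(M \right)} = - \frac{33}{5}$ ($F{\left(M \right)} = -6 + \frac{3}{-5} = -6 + 3 \left(- \frac{1}{5}\right) = -6 - \frac{3}{5} = - \frac{33}{5}$)
$\frac{1346 - -32}{E - -2315} - \frac{876}{F{\left(-1 \right)}} = \frac{1346 - -32}{140 - -2315} - \frac{876}{- \frac{33}{5}} = \frac{1346 + 32}{140 + 2315} - - \frac{1460}{11} = \frac{1378}{2455} + \frac{1460}{11} = \frac{3599458}{27005}$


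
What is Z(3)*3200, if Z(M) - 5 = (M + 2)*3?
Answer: 64000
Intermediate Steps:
Z(M) = 11 + 3*M (Z(M) = 5 + (M + 2)*3 = 5 + (2 + M)*3 = 5 + (6 + 3*M) = 11 + 3*M)
Z(3)*3200 = (11 + 3*3)*3200 = (11 + 9)*3200 = 20*3200 = 64000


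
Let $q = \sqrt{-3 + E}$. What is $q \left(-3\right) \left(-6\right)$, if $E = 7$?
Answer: $36$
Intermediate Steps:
$q = 2$ ($q = \sqrt{-3 + 7} = \sqrt{4} = 2$)
$q \left(-3\right) \left(-6\right) = 2 \left(-3\right) \left(-6\right) = \left(-6\right) \left(-6\right) = 36$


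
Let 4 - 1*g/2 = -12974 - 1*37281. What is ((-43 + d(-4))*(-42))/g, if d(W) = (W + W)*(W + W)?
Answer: -147/16753 ≈ -0.0087745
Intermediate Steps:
d(W) = 4*W² (d(W) = (2*W)*(2*W) = 4*W²)
g = 100518 (g = 8 - 2*(-12974 - 1*37281) = 8 - 2*(-12974 - 37281) = 8 - 2*(-50255) = 8 + 100510 = 100518)
((-43 + d(-4))*(-42))/g = ((-43 + 4*(-4)²)*(-42))/100518 = ((-43 + 4*16)*(-42))*(1/100518) = ((-43 + 64)*(-42))*(1/100518) = (21*(-42))*(1/100518) = -882*1/100518 = -147/16753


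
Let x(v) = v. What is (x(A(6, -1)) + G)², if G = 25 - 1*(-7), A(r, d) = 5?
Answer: 1369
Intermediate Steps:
G = 32 (G = 25 + 7 = 32)
(x(A(6, -1)) + G)² = (5 + 32)² = 37² = 1369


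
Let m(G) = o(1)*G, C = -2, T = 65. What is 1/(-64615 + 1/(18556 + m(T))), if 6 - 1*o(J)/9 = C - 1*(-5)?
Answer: -20311/1312395264 ≈ -1.5476e-5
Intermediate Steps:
o(J) = 27 (o(J) = 54 - 9*(-2 - 1*(-5)) = 54 - 9*(-2 + 5) = 54 - 9*3 = 54 - 27 = 27)
m(G) = 27*G
1/(-64615 + 1/(18556 + m(T))) = 1/(-64615 + 1/(18556 + 27*65)) = 1/(-64615 + 1/(18556 + 1755)) = 1/(-64615 + 1/20311) = 1/(-1312395264/20311) = -20311/1312395264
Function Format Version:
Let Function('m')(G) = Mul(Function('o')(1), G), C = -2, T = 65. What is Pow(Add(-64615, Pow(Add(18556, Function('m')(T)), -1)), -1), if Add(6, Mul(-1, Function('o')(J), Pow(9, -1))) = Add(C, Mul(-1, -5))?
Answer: Rational(-20311, 1312395264) ≈ -1.5476e-5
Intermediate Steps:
Function('o')(J) = 27 (Function('o')(J) = Add(54, Mul(-9, Add(-2, Mul(-1, -5)))) = Add(54, Mul(-9, Add(-2, 5))) = Add(54, Mul(-9, 3)) = Add(54, -27) = 27)
Function('m')(G) = Mul(27, G)
Pow(Add(-64615, Pow(Add(18556, Function('m')(T)), -1)), -1) = Pow(Add(-64615, Pow(Add(18556, Mul(27, 65)), -1)), -1) = Pow(Add(-64615, Pow(Add(18556, 1755), -1)), -1) = Pow(Add(-64615, Pow(20311, -1)), -1) = Pow(Add(-64615, Rational(1, 20311)), -1) = Pow(Rational(-1312395264, 20311), -1) = Rational(-20311, 1312395264)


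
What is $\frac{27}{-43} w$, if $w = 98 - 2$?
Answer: $- \frac{2592}{43} \approx -60.279$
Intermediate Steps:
$w = 96$
$\frac{27}{-43} w = \frac{27}{-43} \cdot 96 = 27 \left(- \frac{1}{43}\right) 96 = \left(- \frac{27}{43}\right) 96 = - \frac{2592}{43}$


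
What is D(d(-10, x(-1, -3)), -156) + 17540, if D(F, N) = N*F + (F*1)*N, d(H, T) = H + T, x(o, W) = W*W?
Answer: 17852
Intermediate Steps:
x(o, W) = W²
D(F, N) = 2*F*N (D(F, N) = F*N + F*N = 2*F*N)
D(d(-10, x(-1, -3)), -156) + 17540 = 2*(-10 + (-3)²)*(-156) + 17540 = 2*(-10 + 9)*(-156) + 17540 = 2*(-1)*(-156) + 17540 = 312 + 17540 = 17852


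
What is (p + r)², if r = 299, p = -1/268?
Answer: 6420977161/71824 ≈ 89399.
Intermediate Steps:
p = -1/268 (p = -1*1/268 = -1/268 ≈ -0.0037313)
(p + r)² = (-1/268 + 299)² = (80131/268)² = 6420977161/71824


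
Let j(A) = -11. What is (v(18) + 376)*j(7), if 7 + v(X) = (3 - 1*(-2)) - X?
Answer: -3916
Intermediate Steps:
v(X) = -2 - X (v(X) = -7 + ((3 - 1*(-2)) - X) = -7 + ((3 + 2) - X) = -7 + (5 - X) = -2 - X)
(v(18) + 376)*j(7) = ((-2 - 1*18) + 376)*(-11) = ((-2 - 18) + 376)*(-11) = (-20 + 376)*(-11) = 356*(-11) = -3916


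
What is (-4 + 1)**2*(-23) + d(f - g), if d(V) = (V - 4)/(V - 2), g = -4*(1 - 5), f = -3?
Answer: -4324/21 ≈ -205.90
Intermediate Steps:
g = 16 (g = -4*(-4) = 16)
d(V) = (-4 + V)/(-2 + V)
(-4 + 1)**2*(-23) + d(f - g) = (-4 + 1)**2*(-23) + (-4 + (-3 - 1*16))/(-2 + (-3 - 1*16)) = (-3)**2*(-23) + (-4 + (-3 - 16))/(-2 + (-3 - 16)) = 9*(-23) + (-4 - 19)/(-2 - 19) = -207 - 23/(-21) = -207 - 1/21*(-23) = -207 + 23/21 = -4324/21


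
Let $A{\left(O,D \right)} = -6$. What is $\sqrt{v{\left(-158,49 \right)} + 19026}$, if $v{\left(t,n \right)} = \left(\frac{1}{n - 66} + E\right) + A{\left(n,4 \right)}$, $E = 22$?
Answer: $\frac{\sqrt{5503121}}{17} \approx 137.99$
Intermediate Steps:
$v{\left(t,n \right)} = 16 + \frac{1}{-66 + n}$ ($v{\left(t,n \right)} = \left(\frac{1}{n - 66} + 22\right) - 6 = \left(\frac{1}{-66 + n} + 22\right) - 6 = \left(22 + \frac{1}{-66 + n}\right) - 6 = 16 + \frac{1}{-66 + n}$)
$\sqrt{v{\left(-158,49 \right)} + 19026} = \sqrt{\frac{-1055 + 16 \cdot 49}{-66 + 49} + 19026} = \sqrt{\frac{-1055 + 784}{-17} + 19026} = \sqrt{\left(- \frac{1}{17}\right) \left(-271\right) + 19026} = \sqrt{\frac{271}{17} + 19026} = \sqrt{\frac{323713}{17}} = \frac{\sqrt{5503121}}{17}$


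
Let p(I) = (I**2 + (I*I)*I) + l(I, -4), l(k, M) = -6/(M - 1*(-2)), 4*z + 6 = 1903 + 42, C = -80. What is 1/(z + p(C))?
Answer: -4/2020449 ≈ -1.9798e-6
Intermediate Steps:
z = 1939/4 (z = -3/2 + (1903 + 42)/4 = -3/2 + (1/4)*1945 = -3/2 + 1945/4 = 1939/4 ≈ 484.75)
l(k, M) = -6/(2 + M) (l(k, M) = -6/(M + 2) = -6/(2 + M))
p(I) = 3 + I**2 + I**3 (p(I) = (I**2 + (I*I)*I) - 6/(2 - 4) = (I**2 + I**2*I) - 6/(-2) = (I**2 + I**3) - 6*(-1/2) = (I**2 + I**3) + 3 = 3 + I**2 + I**3)
1/(z + p(C)) = 1/(1939/4 + (3 + (-80)**2 + (-80)**3)) = 1/(1939/4 + (3 + 6400 - 512000)) = 1/(1939/4 - 505597) = 1/(-2020449/4) = -4/2020449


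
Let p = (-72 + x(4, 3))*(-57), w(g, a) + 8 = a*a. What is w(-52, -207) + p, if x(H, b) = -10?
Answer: 47515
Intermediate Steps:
w(g, a) = -8 + a² (w(g, a) = -8 + a*a = -8 + a²)
p = 4674 (p = (-72 - 10)*(-57) = -82*(-57) = 4674)
w(-52, -207) + p = (-8 + (-207)²) + 4674 = (-8 + 42849) + 4674 = 42841 + 4674 = 47515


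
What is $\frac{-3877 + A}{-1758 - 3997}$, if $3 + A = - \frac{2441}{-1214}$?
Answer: $\frac{4707879}{6986570} \approx 0.67385$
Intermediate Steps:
$A = - \frac{1201}{1214}$ ($A = -3 - \frac{2441}{-1214} = -3 - - \frac{2441}{1214} = -3 + \frac{2441}{1214} = - \frac{1201}{1214} \approx -0.98929$)
$\frac{-3877 + A}{-1758 - 3997} = \frac{-3877 - \frac{1201}{1214}}{-1758 - 3997} = - \frac{4707879}{1214 \left(-5755\right)} = \left(- \frac{4707879}{1214}\right) \left(- \frac{1}{5755}\right) = \frac{4707879}{6986570}$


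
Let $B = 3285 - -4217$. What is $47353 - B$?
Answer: $39851$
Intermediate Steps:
$B = 7502$ ($B = 3285 + 4217 = 7502$)
$47353 - B = 47353 - 7502 = 39851$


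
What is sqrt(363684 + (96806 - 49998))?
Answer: 2*sqrt(102623) ≈ 640.70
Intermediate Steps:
sqrt(363684 + (96806 - 49998)) = sqrt(363684 + 46808) = sqrt(410492) = 2*sqrt(102623)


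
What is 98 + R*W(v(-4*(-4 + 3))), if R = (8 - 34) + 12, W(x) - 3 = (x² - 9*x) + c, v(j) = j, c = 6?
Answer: 252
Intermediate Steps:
W(x) = 9 + x² - 9*x (W(x) = 3 + ((x² - 9*x) + 6) = 3 + (6 + x² - 9*x) = 9 + x² - 9*x)
R = -14 (R = -26 + 12 = -14)
98 + R*W(v(-4*(-4 + 3))) = 98 - 14*(9 + (-4*(-4 + 3))² - (-36)*(-4 + 3)) = 98 - 14*(9 + (-4*(-1))² - (-36)*(-1)) = 98 - 14*(9 + 4² - 9*4) = 98 - 14*(9 + 16 - 36) = 98 - 14*(-11) = 98 + 154 = 252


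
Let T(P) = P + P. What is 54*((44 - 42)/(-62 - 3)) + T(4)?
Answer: 412/65 ≈ 6.3385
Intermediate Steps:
T(P) = 2*P
54*((44 - 42)/(-62 - 3)) + T(4) = 54*((44 - 42)/(-62 - 3)) + 2*4 = 54*(2/(-65)) + 8 = 54*(2*(-1/65)) + 8 = 54*(-2/65) + 8 = -108/65 + 8 = 412/65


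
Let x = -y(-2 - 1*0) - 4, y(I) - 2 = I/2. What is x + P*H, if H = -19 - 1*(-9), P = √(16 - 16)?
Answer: -5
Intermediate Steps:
y(I) = 2 + I/2
x = -5 (x = -(2 + (-2 - 1*0)/2) - 4 = -(2 + (-2 + 0)/2) - 4 = -(2 + (½)*(-2)) - 4 = -(2 - 1) - 4 = -1*1 - 4 = -1 - 4 = -5)
P = 0 (P = √0 = 0)
H = -10 (H = -19 + 9 = -10)
x + P*H = -5 + 0*(-10) = -5 + 0 = -5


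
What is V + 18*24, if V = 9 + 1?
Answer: 442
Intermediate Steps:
V = 10
V + 18*24 = 10 + 18*24 = 10 + 432 = 442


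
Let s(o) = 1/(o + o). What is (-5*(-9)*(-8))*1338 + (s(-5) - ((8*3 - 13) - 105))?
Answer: -4815861/10 ≈ -4.8159e+5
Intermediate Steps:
s(o) = 1/(2*o)
(-5*(-9)*(-8))*1338 + (s(-5) - ((8*3 - 13) - 105)) = (-5*(-9)*(-8))*1338 + ((½)/(-5) - ((8*3 - 13) - 105)) = (45*(-8))*1338 + ((½)*(-⅕) - ((24 - 13) - 105)) = -360*1338 + (-⅒ - (11 - 105)) = -481680 + (-⅒ - 1*(-94)) = -481680 + (-⅒ + 94) = -481680 + 939/10 = -4815861/10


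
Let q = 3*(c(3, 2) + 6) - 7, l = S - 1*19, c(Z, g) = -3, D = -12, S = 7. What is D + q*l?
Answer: -36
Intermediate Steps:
l = -12 (l = 7 - 1*19 = 7 - 19 = -12)
q = 2 (q = 3*(-3 + 6) - 7 = 3*3 - 7 = 9 - 7 = 2)
D + q*l = -12 + 2*(-12) = -12 - 24 = -36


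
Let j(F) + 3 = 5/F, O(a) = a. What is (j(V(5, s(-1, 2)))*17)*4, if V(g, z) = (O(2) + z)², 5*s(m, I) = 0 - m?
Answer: -16184/121 ≈ -133.75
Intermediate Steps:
s(m, I) = -m/5 (s(m, I) = (0 - m)/5 = (-m)/5 = -m/5)
V(g, z) = (2 + z)²
j(F) = -3 + 5/F
(j(V(5, s(-1, 2)))*17)*4 = ((-3 + 5/((2 - ⅕*(-1))²))*17)*4 = ((-3 + 5/((2 + ⅕)²))*17)*4 = ((-3 + 5/((11/5)²))*17)*4 = ((-3 + 5/(121/25))*17)*4 = ((-3 + 5*(25/121))*17)*4 = ((-3 + 125/121)*17)*4 = -238/121*17*4 = -4046/121*4 = -16184/121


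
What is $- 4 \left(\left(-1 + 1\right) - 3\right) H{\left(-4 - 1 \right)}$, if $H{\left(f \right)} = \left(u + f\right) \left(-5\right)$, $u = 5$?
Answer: $0$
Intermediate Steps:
$H{\left(f \right)} = -25 - 5 f$ ($H{\left(f \right)} = \left(5 + f\right) \left(-5\right) = -25 - 5 f$)
$- 4 \left(\left(-1 + 1\right) - 3\right) H{\left(-4 - 1 \right)} = - 4 \left(\left(-1 + 1\right) - 3\right) \left(-25 - 5 \left(-4 - 1\right)\right) = - 4 \left(0 - 3\right) \left(-25 - -25\right) = \left(-4\right) \left(-3\right) \left(-25 + 25\right) = 12 \cdot 0 = 0$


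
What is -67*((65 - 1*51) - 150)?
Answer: 9112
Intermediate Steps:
-67*((65 - 1*51) - 150) = -67*((65 - 51) - 150) = -67*(14 - 150) = -67*(-136) = 9112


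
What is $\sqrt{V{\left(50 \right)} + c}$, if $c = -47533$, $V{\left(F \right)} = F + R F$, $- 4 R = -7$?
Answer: $\frac{i \sqrt{189582}}{2} \approx 217.71 i$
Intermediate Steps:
$R = \frac{7}{4}$ ($R = \left(- \frac{1}{4}\right) \left(-7\right) = \frac{7}{4} \approx 1.75$)
$V{\left(F \right)} = \frac{11 F}{4}$ ($V{\left(F \right)} = F + \frac{7 F}{4} = \frac{11 F}{4}$)
$\sqrt{V{\left(50 \right)} + c} = \sqrt{\frac{11}{4} \cdot 50 - 47533} = \sqrt{\frac{275}{2} - 47533} = \sqrt{- \frac{94791}{2}} = \frac{i \sqrt{189582}}{2}$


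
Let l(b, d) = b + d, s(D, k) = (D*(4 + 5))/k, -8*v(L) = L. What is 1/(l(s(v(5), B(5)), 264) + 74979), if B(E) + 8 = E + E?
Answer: 16/1203843 ≈ 1.3291e-5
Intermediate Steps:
B(E) = -8 + 2*E (B(E) = -8 + (E + E) = -8 + 2*E)
v(L) = -L/8
s(D, k) = 9*D/k (s(D, k) = (D*9)/k = (9*D)/k = 9*D/k)
1/(l(s(v(5), B(5)), 264) + 74979) = 1/((9*(-1/8*5)/(-8 + 2*5) + 264) + 74979) = 1/((9*(-5/8)/(-8 + 10) + 264) + 74979) = 1/((9*(-5/8)/2 + 264) + 74979) = 1/((9*(-5/8)*(1/2) + 264) + 74979) = 1/((-45/16 + 264) + 74979) = 1/(4179/16 + 74979) = 1/(1203843/16) = 16/1203843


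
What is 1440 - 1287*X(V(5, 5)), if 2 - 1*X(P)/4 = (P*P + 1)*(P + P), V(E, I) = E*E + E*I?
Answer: 1287505944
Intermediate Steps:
V(E, I) = E² + E*I
X(P) = 8 - 8*P*(1 + P²) (X(P) = 8 - 4*(P*P + 1)*(P + P) = 8 - 4*(P² + 1)*2*P = 8 - 4*(1 + P²)*2*P = 8 - 8*P*(1 + P²))
1440 - 1287*X(V(5, 5)) = 1440 - 1287*(8 - 40*(5 + 5) - 8*125*(5 + 5)³) = 1440 - 1287*(8 - 40*10 - 8*(5*10)³) = 1440 - 1287*(8 - 8*50 - 8*50³) = 1440 - 1287*(8 - 400 - 8*125000) = 1440 - 1287*(8 - 400 - 1000000) = 1440 - 1287*(-1000392) = 1440 + 1287504504 = 1287505944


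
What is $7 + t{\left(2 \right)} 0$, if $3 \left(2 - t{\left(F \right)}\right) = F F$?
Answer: $7$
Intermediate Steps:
$t{\left(F \right)} = 2 - \frac{F^{2}}{3}$ ($t{\left(F \right)} = 2 - \frac{F F}{3} = 2 - \frac{F^{2}}{3}$)
$7 + t{\left(2 \right)} 0 = 7 + \left(2 - \frac{2^{2}}{3}\right) 0 = 7 + \left(2 - \frac{4}{3}\right) 0 = 7 + \frac{2}{3} \cdot 0 = 7 + 0 = 7$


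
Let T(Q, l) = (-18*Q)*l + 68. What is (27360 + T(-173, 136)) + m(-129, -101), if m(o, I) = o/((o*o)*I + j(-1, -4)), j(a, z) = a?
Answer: 757900351673/1680742 ≈ 4.5093e+5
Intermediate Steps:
T(Q, l) = 68 - 18*Q*l (T(Q, l) = -18*Q*l + 68 = 68 - 18*Q*l)
m(o, I) = o/(-1 + I*o²) (m(o, I) = o/((o*o)*I - 1) = o/(o²*I - 1) = o/(I*o² - 1) = o/(-1 + I*o²))
(27360 + T(-173, 136)) + m(-129, -101) = (27360 + (68 - 18*(-173)*136)) - 129/(-1 - 101*(-129)²) = (27360 + (68 + 423504)) - 129/(-1 - 101*16641) = (27360 + 423572) - 129/(-1 - 1680741) = 450932 - 129/(-1680742) = 450932 - 129*(-1/1680742) = 450932 + 129/1680742 = 757900351673/1680742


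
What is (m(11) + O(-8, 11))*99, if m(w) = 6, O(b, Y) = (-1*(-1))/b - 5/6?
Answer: 3993/8 ≈ 499.13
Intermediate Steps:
O(b, Y) = -5/6 + 1/b (O(b, Y) = 1/b - 5*1/6 = 1/b - 5/6 = -5/6 + 1/b)
(m(11) + O(-8, 11))*99 = (6 + (-5/6 + 1/(-8)))*99 = (6 + (-5/6 - 1/8))*99 = (6 - 23/24)*99 = (121/24)*99 = 3993/8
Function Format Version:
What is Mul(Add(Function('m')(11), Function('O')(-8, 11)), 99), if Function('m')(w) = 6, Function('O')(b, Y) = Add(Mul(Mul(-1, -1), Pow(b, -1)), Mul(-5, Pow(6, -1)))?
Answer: Rational(3993, 8) ≈ 499.13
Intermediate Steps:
Function('O')(b, Y) = Add(Rational(-5, 6), Pow(b, -1)) (Function('O')(b, Y) = Add(Mul(1, Pow(b, -1)), Mul(-5, Rational(1, 6))) = Add(Pow(b, -1), Rational(-5, 6)) = Add(Rational(-5, 6), Pow(b, -1)))
Mul(Add(Function('m')(11), Function('O')(-8, 11)), 99) = Mul(Add(6, Add(Rational(-5, 6), Pow(-8, -1))), 99) = Mul(Add(6, Add(Rational(-5, 6), Rational(-1, 8))), 99) = Mul(Add(6, Rational(-23, 24)), 99) = Mul(Rational(121, 24), 99) = Rational(3993, 8)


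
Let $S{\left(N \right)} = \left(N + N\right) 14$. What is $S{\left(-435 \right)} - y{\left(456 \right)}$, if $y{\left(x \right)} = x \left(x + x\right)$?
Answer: $-428052$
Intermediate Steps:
$S{\left(N \right)} = 28 N$ ($S{\left(N \right)} = 2 N 14 = 28 N$)
$y{\left(x \right)} = 2 x^{2}$ ($y{\left(x \right)} = x 2 x = 2 x^{2}$)
$S{\left(-435 \right)} - y{\left(456 \right)} = 28 \left(-435\right) - 2 \cdot 456^{2} = -12180 - 2 \cdot 207936 = -12180 - 415872 = -428052$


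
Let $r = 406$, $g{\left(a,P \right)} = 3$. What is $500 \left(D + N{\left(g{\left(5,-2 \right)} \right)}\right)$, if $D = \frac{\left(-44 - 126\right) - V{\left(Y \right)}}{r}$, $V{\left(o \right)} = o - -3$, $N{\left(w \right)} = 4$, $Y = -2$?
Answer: $\frac{363250}{203} \approx 1789.4$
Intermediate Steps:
$V{\left(o \right)} = 3 + o$ ($V{\left(o \right)} = o + 3 = 3 + o$)
$D = - \frac{171}{406}$ ($D = \frac{\left(-44 - 126\right) - \left(3 - 2\right)}{406} = \left(\left(-44 - 126\right) - 1\right) \frac{1}{406} = \left(-170 - 1\right) \frac{1}{406} = \left(-171\right) \frac{1}{406} = - \frac{171}{406} \approx -0.42118$)
$500 \left(D + N{\left(g{\left(5,-2 \right)} \right)}\right) = 500 \left(- \frac{171}{406} + 4\right) = 500 \cdot \frac{1453}{406} = \frac{363250}{203}$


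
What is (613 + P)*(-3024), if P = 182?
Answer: -2404080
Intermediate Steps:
(613 + P)*(-3024) = (613 + 182)*(-3024) = 795*(-3024) = -2404080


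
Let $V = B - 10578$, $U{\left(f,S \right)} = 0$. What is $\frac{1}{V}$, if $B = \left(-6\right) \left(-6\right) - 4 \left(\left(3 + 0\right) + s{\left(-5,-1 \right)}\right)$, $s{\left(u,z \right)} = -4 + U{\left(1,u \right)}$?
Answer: $- \frac{1}{10538} \approx -9.4895 \cdot 10^{-5}$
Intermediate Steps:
$s{\left(u,z \right)} = -4$ ($s{\left(u,z \right)} = -4 + 0 = -4$)
$B = 40$ ($B = \left(-6\right) \left(-6\right) - 4 \left(\left(3 + 0\right) - 4\right) = 36 - 4 \left(3 - 4\right) = 36 - -4 = 36 + 4 = 40$)
$V = -10538$ ($V = 40 - 10578 = -10538$)
$\frac{1}{V} = \frac{1}{-10538} = - \frac{1}{10538}$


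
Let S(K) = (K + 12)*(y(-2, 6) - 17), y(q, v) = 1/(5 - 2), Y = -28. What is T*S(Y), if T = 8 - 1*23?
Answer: -4000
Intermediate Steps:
T = -15 (T = 8 - 23 = -15)
y(q, v) = ⅓ (y(q, v) = 1/3 = ⅓)
S(K) = -200 - 50*K/3 (S(K) = (K + 12)*(⅓ - 17) = (12 + K)*(-50/3) = -200 - 50*K/3)
T*S(Y) = -15*(-200 - 50/3*(-28)) = -15*(-200 + 1400/3) = -15*800/3 = -4000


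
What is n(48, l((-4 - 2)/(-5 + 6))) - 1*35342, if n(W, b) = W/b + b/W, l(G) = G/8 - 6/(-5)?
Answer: -33825911/960 ≈ -35235.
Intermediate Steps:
l(G) = 6/5 + G/8 (l(G) = G*(⅛) - 6*(-⅕) = G/8 + 6/5 = 6/5 + G/8)
n(48, l((-4 - 2)/(-5 + 6))) - 1*35342 = (48/(6/5 + ((-4 - 2)/(-5 + 6))/8) + (6/5 + ((-4 - 2)/(-5 + 6))/8)/48) - 1*35342 = (48/(6/5 + (-6/1)/8) + (6/5 + (-6/1)/8)*(1/48)) - 35342 = (48/(6/5 + (-6*1)/8) + (6/5 + (-6*1)/8)*(1/48)) - 35342 = (48/(6/5 + (⅛)*(-6)) + (6/5 + (⅛)*(-6))*(1/48)) - 35342 = (48/(6/5 - ¾) + (6/5 - ¾)*(1/48)) - 35342 = (48/(9/20) + (9/20)*(1/48)) - 35342 = (48*(20/9) + 3/320) - 35342 = (320/3 + 3/320) - 35342 = 102409/960 - 35342 = -33825911/960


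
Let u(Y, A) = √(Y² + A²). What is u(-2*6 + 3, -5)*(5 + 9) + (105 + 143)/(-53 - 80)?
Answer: -248/133 + 14*√106 ≈ 142.27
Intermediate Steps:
u(Y, A) = √(A² + Y²)
u(-2*6 + 3, -5)*(5 + 9) + (105 + 143)/(-53 - 80) = √((-5)² + (-2*6 + 3)²)*(5 + 9) + (105 + 143)/(-53 - 80) = √(25 + (-12 + 3)²)*14 + 248/(-133) = √(25 + (-9)²)*14 + 248*(-1/133) = √(25 + 81)*14 - 248/133 = √106*14 - 248/133 = 14*√106 - 248/133 = -248/133 + 14*√106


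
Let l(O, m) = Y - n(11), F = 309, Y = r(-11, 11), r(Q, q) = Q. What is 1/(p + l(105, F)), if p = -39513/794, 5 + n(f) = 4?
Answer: -794/47453 ≈ -0.016732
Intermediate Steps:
Y = -11
n(f) = -1 (n(f) = -5 + 4 = -1)
l(O, m) = -10 (l(O, m) = -11 - 1*(-1) = -11 + 1 = -10)
p = -39513/794 (p = -39513*1/794 = -39513/794 ≈ -49.764)
1/(p + l(105, F)) = 1/(-39513/794 - 10) = 1/(-47453/794) = -794/47453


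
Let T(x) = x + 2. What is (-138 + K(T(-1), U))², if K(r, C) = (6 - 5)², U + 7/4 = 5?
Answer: 18769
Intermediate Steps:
U = 13/4 (U = -7/4 + 5 = 13/4 ≈ 3.2500)
T(x) = 2 + x
K(r, C) = 1 (K(r, C) = 1² = 1)
(-138 + K(T(-1), U))² = (-138 + 1)² = (-137)² = 18769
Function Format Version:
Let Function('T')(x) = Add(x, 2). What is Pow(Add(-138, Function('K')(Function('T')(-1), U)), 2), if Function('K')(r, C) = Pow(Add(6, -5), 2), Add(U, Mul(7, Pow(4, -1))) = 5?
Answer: 18769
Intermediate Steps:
U = Rational(13, 4) (U = Add(Rational(-7, 4), 5) = Rational(13, 4) ≈ 3.2500)
Function('T')(x) = Add(2, x)
Function('K')(r, C) = 1 (Function('K')(r, C) = Pow(1, 2) = 1)
Pow(Add(-138, Function('K')(Function('T')(-1), U)), 2) = Pow(Add(-138, 1), 2) = Pow(-137, 2) = 18769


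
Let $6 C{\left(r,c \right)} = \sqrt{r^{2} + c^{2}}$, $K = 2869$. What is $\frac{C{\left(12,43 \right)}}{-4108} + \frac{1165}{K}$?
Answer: $\frac{1165}{2869} - \frac{\sqrt{1993}}{24648} \approx 0.40425$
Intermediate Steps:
$C{\left(r,c \right)} = \frac{\sqrt{c^{2} + r^{2}}}{6}$ ($C{\left(r,c \right)} = \frac{\sqrt{r^{2} + c^{2}}}{6} = \frac{\sqrt{c^{2} + r^{2}}}{6}$)
$\frac{C{\left(12,43 \right)}}{-4108} + \frac{1165}{K} = \frac{\frac{1}{6} \sqrt{43^{2} + 12^{2}}}{-4108} + \frac{1165}{2869} = \frac{\sqrt{1849 + 144}}{6} \left(- \frac{1}{4108}\right) + 1165 \cdot \frac{1}{2869} = \frac{\sqrt{1993}}{6} \left(- \frac{1}{4108}\right) + \frac{1165}{2869} = - \frac{\sqrt{1993}}{24648} + \frac{1165}{2869} = \frac{1165}{2869} - \frac{\sqrt{1993}}{24648}$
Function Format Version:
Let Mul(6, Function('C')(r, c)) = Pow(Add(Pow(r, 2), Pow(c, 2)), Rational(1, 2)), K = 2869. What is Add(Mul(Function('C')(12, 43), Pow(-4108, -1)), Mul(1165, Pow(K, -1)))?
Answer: Add(Rational(1165, 2869), Mul(Rational(-1, 24648), Pow(1993, Rational(1, 2)))) ≈ 0.40425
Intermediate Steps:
Function('C')(r, c) = Mul(Rational(1, 6), Pow(Add(Pow(c, 2), Pow(r, 2)), Rational(1, 2))) (Function('C')(r, c) = Mul(Rational(1, 6), Pow(Add(Pow(r, 2), Pow(c, 2)), Rational(1, 2))) = Mul(Rational(1, 6), Pow(Add(Pow(c, 2), Pow(r, 2)), Rational(1, 2))))
Add(Mul(Function('C')(12, 43), Pow(-4108, -1)), Mul(1165, Pow(K, -1))) = Add(Mul(Mul(Rational(1, 6), Pow(Add(Pow(43, 2), Pow(12, 2)), Rational(1, 2))), Pow(-4108, -1)), Mul(1165, Pow(2869, -1))) = Add(Mul(Mul(Rational(1, 6), Pow(Add(1849, 144), Rational(1, 2))), Rational(-1, 4108)), Mul(1165, Rational(1, 2869))) = Add(Mul(Mul(Rational(1, 6), Pow(1993, Rational(1, 2))), Rational(-1, 4108)), Rational(1165, 2869)) = Add(Mul(Rational(-1, 24648), Pow(1993, Rational(1, 2))), Rational(1165, 2869)) = Add(Rational(1165, 2869), Mul(Rational(-1, 24648), Pow(1993, Rational(1, 2))))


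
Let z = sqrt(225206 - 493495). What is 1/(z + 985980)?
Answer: 985980/972156828689 - I*sqrt(268289)/972156828689 ≈ 1.0142e-6 - 5.328e-10*I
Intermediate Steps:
z = I*sqrt(268289) (z = sqrt(-268289) = I*sqrt(268289) ≈ 517.97*I)
1/(z + 985980) = 1/(I*sqrt(268289) + 985980) = 1/(985980 + I*sqrt(268289))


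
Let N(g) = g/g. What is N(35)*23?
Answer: 23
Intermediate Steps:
N(g) = 1
N(35)*23 = 1*23 = 23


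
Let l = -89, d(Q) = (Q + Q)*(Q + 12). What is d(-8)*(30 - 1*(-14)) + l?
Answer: -2905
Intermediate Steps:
d(Q) = 2*Q*(12 + Q) (d(Q) = (2*Q)*(12 + Q) = 2*Q*(12 + Q))
d(-8)*(30 - 1*(-14)) + l = (2*(-8)*(12 - 8))*(30 - 1*(-14)) - 89 = (2*(-8)*4)*(30 + 14) - 89 = -64*44 - 89 = -2816 - 89 = -2905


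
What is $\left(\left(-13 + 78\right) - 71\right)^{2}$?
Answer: $36$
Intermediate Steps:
$\left(\left(-13 + 78\right) - 71\right)^{2} = \left(65 - 71\right)^{2} = \left(-6\right)^{2} = 36$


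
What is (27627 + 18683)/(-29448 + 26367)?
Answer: -46310/3081 ≈ -15.031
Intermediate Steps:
(27627 + 18683)/(-29448 + 26367) = 46310/(-3081) = 46310*(-1/3081) = -46310/3081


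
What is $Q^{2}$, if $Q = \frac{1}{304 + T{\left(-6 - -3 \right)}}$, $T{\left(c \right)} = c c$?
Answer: $\frac{1}{97969} \approx 1.0207 \cdot 10^{-5}$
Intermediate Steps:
$T{\left(c \right)} = c^{2}$
$Q = \frac{1}{313}$ ($Q = \frac{1}{304 + \left(-6 - -3\right)^{2}} = \frac{1}{304 + \left(-6 + 3\right)^{2}} = \frac{1}{304 + \left(-3\right)^{2}} = \frac{1}{304 + 9} = \frac{1}{313} \approx 0.0031949$)
$Q^{2} = \left(\frac{1}{313}\right)^{2} = \frac{1}{97969}$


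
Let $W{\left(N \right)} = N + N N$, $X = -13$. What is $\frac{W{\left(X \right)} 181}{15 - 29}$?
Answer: $- \frac{14118}{7} \approx -2016.9$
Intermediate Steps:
$W{\left(N \right)} = N + N^{2}$
$\frac{W{\left(X \right)} 181}{15 - 29} = \frac{- 13 \left(1 - 13\right) 181}{15 - 29} = \frac{\left(-13\right) \left(-12\right) 181}{-14} = 156 \cdot 181 \left(- \frac{1}{14}\right) = 28236 \left(- \frac{1}{14}\right) = - \frac{14118}{7}$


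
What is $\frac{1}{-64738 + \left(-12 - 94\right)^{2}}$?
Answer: $- \frac{1}{53502} \approx -1.8691 \cdot 10^{-5}$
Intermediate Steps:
$\frac{1}{-64738 + \left(-12 - 94\right)^{2}} = \frac{1}{-64738 + \left(-106\right)^{2}} = \frac{1}{-64738 + 11236} = \frac{1}{-53502} = - \frac{1}{53502}$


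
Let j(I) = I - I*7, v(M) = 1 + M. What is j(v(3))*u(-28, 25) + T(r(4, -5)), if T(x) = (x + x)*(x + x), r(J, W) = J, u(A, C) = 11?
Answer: -200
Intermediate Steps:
T(x) = 4*x**2 (T(x) = (2*x)*(2*x) = 4*x**2)
j(I) = -6*I (j(I) = I - 7*I = -6*I)
j(v(3))*u(-28, 25) + T(r(4, -5)) = -6*(1 + 3)*11 + 4*4**2 = -6*4*11 + 4*16 = -24*11 + 64 = -264 + 64 = -200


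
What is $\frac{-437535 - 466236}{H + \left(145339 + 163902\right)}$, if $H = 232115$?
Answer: $- \frac{301257}{180452} \approx -1.6695$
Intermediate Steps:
$\frac{-437535 - 466236}{H + \left(145339 + 163902\right)} = \frac{-437535 - 466236}{232115 + \left(145339 + 163902\right)} = - \frac{903771}{232115 + 309241} = - \frac{903771}{541356} = \left(-903771\right) \frac{1}{541356} = - \frac{301257}{180452}$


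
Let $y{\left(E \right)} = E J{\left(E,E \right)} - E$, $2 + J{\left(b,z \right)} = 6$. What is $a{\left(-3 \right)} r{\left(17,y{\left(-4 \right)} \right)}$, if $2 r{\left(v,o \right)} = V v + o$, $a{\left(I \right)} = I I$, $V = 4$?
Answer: $252$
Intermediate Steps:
$J{\left(b,z \right)} = 4$ ($J{\left(b,z \right)} = -2 + 6 = 4$)
$y{\left(E \right)} = 3 E$ ($y{\left(E \right)} = E 4 - E = 4 E - E = 3 E$)
$a{\left(I \right)} = I^{2}$
$r{\left(v,o \right)} = \frac{o}{2} + 2 v$ ($r{\left(v,o \right)} = \frac{4 v + o}{2} = \frac{o + 4 v}{2} = \frac{o}{2} + 2 v$)
$a{\left(-3 \right)} r{\left(17,y{\left(-4 \right)} \right)} = \left(-3\right)^{2} \left(\frac{3 \left(-4\right)}{2} + 2 \cdot 17\right) = 9 \left(\frac{1}{2} \left(-12\right) + 34\right) = 9 \left(-6 + 34\right) = 9 \cdot 28 = 252$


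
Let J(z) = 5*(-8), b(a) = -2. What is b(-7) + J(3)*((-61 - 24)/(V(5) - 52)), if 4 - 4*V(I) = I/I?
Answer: -2802/41 ≈ -68.341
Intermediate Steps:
V(I) = 3/4 (V(I) = 1 - I/(4*I) = 1 - 1/4*1 = 1 - 1/4 = 3/4)
J(z) = -40
b(-7) + J(3)*((-61 - 24)/(V(5) - 52)) = -2 - 40*(-61 - 24)/(3/4 - 52) = -2 - (-3400)/(-205/4) = -2 - (-3400)*(-4)/205 = -2 - 40*68/41 = -2 - 2720/41 = -2802/41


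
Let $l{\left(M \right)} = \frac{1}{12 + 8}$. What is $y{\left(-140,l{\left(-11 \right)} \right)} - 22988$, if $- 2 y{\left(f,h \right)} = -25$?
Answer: $- \frac{45951}{2} \approx -22976.0$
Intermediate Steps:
$l{\left(M \right)} = \frac{1}{20}$
$y{\left(f,h \right)} = \frac{25}{2}$ ($y{\left(f,h \right)} = \left(- \frac{1}{2}\right) \left(-25\right) = \frac{25}{2}$)
$y{\left(-140,l{\left(-11 \right)} \right)} - 22988 = \frac{25}{2} - 22988 = - \frac{45951}{2}$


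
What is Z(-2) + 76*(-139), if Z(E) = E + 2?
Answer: -10564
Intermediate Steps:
Z(E) = 2 + E
Z(-2) + 76*(-139) = (2 - 2) + 76*(-139) = 0 - 10564 = -10564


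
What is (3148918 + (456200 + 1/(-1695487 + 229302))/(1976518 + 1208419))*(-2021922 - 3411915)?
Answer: -79901990058378437357921433/4669706855345 ≈ -1.7111e+13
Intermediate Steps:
(3148918 + (456200 + 1/(-1695487 + 229302))/(1976518 + 1208419))*(-2021922 - 3411915) = (3148918 + (456200 + 1/(-1466185))/3184937)*(-5433837) = (3148918 + (456200 - 1/1466185)*(1/3184937))*(-5433837) = (3148918 + (668873596999/1466185)*(1/3184937))*(-5433837) = (3148918 + 668873596999/4669706855345)*(-5433837) = (14704524640392863709/4669706855345)*(-5433837) = -79901990058378437357921433/4669706855345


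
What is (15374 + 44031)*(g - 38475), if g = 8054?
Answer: -1807159505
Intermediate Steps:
(15374 + 44031)*(g - 38475) = (15374 + 44031)*(8054 - 38475) = 59405*(-30421) = -1807159505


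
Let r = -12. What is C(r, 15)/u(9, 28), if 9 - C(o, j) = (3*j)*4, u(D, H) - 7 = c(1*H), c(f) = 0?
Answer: -171/7 ≈ -24.429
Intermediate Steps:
u(D, H) = 7 (u(D, H) = 7 + 0 = 7)
C(o, j) = 9 - 12*j (C(o, j) = 9 - 3*j*4 = 9 - 12*j)
C(r, 15)/u(9, 28) = (9 - 12*15)/7 = (9 - 180)*(⅐) = -171*⅐ = -171/7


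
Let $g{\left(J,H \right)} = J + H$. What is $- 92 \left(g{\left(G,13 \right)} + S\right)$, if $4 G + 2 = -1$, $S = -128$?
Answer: $10649$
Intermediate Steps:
$G = - \frac{3}{4}$ ($G = - \frac{1}{2} + \frac{1}{4} \left(-1\right) = - \frac{1}{2} - \frac{1}{4} = - \frac{3}{4} \approx -0.75$)
$g{\left(J,H \right)} = H + J$
$- 92 \left(g{\left(G,13 \right)} + S\right) = - 92 \left(\left(13 - \frac{3}{4}\right) - 128\right) = - 92 \left(\frac{49}{4} - 128\right) = \left(-92\right) \left(- \frac{463}{4}\right) = 10649$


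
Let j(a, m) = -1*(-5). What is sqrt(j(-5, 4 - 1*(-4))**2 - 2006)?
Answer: I*sqrt(1981) ≈ 44.508*I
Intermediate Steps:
j(a, m) = 5
sqrt(j(-5, 4 - 1*(-4))**2 - 2006) = sqrt(5**2 - 2006) = sqrt(25 - 2006) = sqrt(-1981) = I*sqrt(1981)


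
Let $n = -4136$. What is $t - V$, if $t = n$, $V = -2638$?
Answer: $-1498$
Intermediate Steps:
$t = -4136$
$t - V = -4136 - -2638 = -4136 + 2638 = -1498$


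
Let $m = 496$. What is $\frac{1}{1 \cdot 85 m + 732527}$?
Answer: $\frac{1}{774687} \approx 1.2908 \cdot 10^{-6}$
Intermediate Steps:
$\frac{1}{1 \cdot 85 m + 732527} = \frac{1}{1 \cdot 85 \cdot 496 + 732527} = \frac{1}{85 \cdot 496 + 732527} = \frac{1}{42160 + 732527} = \frac{1}{774687}$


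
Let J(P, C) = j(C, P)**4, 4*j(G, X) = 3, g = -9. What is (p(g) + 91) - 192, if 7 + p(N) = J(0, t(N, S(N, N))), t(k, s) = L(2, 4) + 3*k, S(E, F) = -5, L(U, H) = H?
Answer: -27567/256 ≈ -107.68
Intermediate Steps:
j(G, X) = 3/4 (j(G, X) = (1/4)*3 = 3/4)
t(k, s) = 4 + 3*k
J(P, C) = 81/256 (J(P, C) = (3/4)**4 = 81/256)
p(N) = -1711/256 (p(N) = -7 + 81/256 = -1711/256)
(p(g) + 91) - 192 = (-1711/256 + 91) - 192 = 21585/256 - 192 = -27567/256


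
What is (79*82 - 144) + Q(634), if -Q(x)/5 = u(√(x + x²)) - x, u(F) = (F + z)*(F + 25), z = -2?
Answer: -2003196 - 115*√402590 ≈ -2.0762e+6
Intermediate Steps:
u(F) = (-2 + F)*(25 + F) (u(F) = (F - 2)*(F + 25) = (-2 + F)*(25 + F))
Q(x) = 250 - 115*√(x + x²) - 5*x² (Q(x) = -5*((-50 + (√(x + x²))² + 23*√(x + x²)) - x) = -5*((-50 + (x + x²) + 23*√(x + x²)) - x) = -5*((-50 + x + x² + 23*√(x + x²)) - x) = -5*(-50 + x² + 23*√(x + x²)) = 250 - 115*√(x + x²) - 5*x²)
(79*82 - 144) + Q(634) = (79*82 - 144) + (250 - 115*√634*√(1 + 634) - 5*634²) = (6478 - 144) + (250 - 115*√402590 - 5*401956) = 6334 + (250 - 115*√402590 - 2009780) = 6334 + (-2009530 - 115*√402590) = -2003196 - 115*√402590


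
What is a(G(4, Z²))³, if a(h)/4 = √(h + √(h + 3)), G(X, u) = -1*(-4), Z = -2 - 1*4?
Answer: 64*(4 + √7)^(3/2) ≈ 1096.5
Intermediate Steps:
Z = -6 (Z = -2 - 4 = -6)
G(X, u) = 4
a(h) = 4*√(h + √(3 + h)) (a(h) = 4*√(h + √(h + 3)) = 4*√(h + √(3 + h)))
a(G(4, Z²))³ = (4*√(4 + √(3 + 4)))³ = (4*√(4 + √7))³ = 64*(4 + √7)^(3/2)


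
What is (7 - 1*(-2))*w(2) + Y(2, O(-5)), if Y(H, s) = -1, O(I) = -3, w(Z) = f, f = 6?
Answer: 53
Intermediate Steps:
w(Z) = 6
(7 - 1*(-2))*w(2) + Y(2, O(-5)) = (7 - 1*(-2))*6 - 1 = (7 + 2)*6 - 1 = 9*6 - 1 = 54 - 1 = 53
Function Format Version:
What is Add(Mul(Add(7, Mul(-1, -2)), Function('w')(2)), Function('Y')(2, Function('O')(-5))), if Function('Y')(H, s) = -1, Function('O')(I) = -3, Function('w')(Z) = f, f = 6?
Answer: 53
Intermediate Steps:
Function('w')(Z) = 6
Add(Mul(Add(7, Mul(-1, -2)), Function('w')(2)), Function('Y')(2, Function('O')(-5))) = Add(Mul(Add(7, Mul(-1, -2)), 6), -1) = Add(Mul(Add(7, 2), 6), -1) = Add(Mul(9, 6), -1) = Add(54, -1) = 53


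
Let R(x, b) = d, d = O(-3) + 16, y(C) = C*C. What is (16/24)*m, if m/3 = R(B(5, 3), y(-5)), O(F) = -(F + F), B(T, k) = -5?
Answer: 44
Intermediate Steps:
y(C) = C**2
O(F) = -2*F
d = 22 (d = -2*(-3) + 16 = 6 + 16 = 22)
R(x, b) = 22
m = 66 (m = 3*22 = 66)
(16/24)*m = (16/24)*66 = (16*(1/24))*66 = (2/3)*66 = 44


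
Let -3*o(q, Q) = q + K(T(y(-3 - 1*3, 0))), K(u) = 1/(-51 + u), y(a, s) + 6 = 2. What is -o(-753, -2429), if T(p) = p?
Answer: -41416/165 ≈ -251.01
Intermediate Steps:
y(a, s) = -4 (y(a, s) = -6 + 2 = -4)
o(q, Q) = 1/165 - q/3 (o(q, Q) = -(q + 1/(-51 - 4))/3 = -(q + 1/(-55))/3 = -(q - 1/55)/3 = -(-1/55 + q)/3 = 1/165 - q/3)
-o(-753, -2429) = -(1/165 - ⅓*(-753)) = -(1/165 + 251) = -1*41416/165 = -41416/165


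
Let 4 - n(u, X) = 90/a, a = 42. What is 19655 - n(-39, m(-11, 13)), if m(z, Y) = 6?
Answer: 137572/7 ≈ 19653.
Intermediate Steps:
n(u, X) = 13/7 (n(u, X) = 4 - 90/42 = 4 - 1*15/7 = 4 - 15/7 = 13/7)
19655 - n(-39, m(-11, 13)) = 19655 - 1*13/7 = 19655 - 13/7 = 137572/7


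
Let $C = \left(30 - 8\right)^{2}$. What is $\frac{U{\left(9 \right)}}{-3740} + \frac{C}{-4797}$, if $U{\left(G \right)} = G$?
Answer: $- \frac{1853333}{17940780} \approx -0.1033$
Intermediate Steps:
$C = 484$ ($C = 22^{2} = 484$)
$\frac{U{\left(9 \right)}}{-3740} + \frac{C}{-4797} = \frac{9}{-3740} + \frac{484}{-4797} = 9 \left(- \frac{1}{3740}\right) + 484 \left(- \frac{1}{4797}\right) = - \frac{9}{3740} - \frac{484}{4797} = - \frac{1853333}{17940780}$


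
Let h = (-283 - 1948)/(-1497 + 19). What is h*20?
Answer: 22310/739 ≈ 30.189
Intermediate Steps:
h = 2231/1478 (h = -2231/(-1478) = -2231*(-1/1478) = 2231/1478 ≈ 1.5095)
h*20 = (2231/1478)*20 = 22310/739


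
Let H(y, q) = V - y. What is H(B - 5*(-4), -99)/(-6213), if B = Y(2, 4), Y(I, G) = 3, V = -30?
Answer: 53/6213 ≈ 0.0085305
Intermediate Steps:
B = 3
H(y, q) = -30 - y
H(B - 5*(-4), -99)/(-6213) = (-30 - (3 - 5*(-4)))/(-6213) = (-30 - (3 + 20))*(-1/6213) = (-30 - 1*23)*(-1/6213) = (-30 - 23)*(-1/6213) = -53*(-1/6213) = 53/6213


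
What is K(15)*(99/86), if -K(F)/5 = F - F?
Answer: 0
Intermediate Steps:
K(F) = 0 (K(F) = -5*(F - F) = -5*0 = 0)
K(15)*(99/86) = 0*(99/86) = 0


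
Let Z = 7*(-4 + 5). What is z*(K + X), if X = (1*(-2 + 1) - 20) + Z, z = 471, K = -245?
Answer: -121989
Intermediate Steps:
Z = 7 (Z = 7*1 = 7)
X = -14 (X = (1*(-2 + 1) - 20) + 7 = (1*(-1) - 20) + 7 = (-1 - 20) + 7 = -21 + 7 = -14)
z*(K + X) = 471*(-245 - 14) = 471*(-259) = -121989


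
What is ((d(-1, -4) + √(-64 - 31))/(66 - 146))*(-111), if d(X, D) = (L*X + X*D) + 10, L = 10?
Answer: 111/20 + 111*I*√95/80 ≈ 5.55 + 13.524*I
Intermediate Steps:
d(X, D) = 10 + 10*X + D*X (d(X, D) = (10*X + X*D) + 10 = (10*X + D*X) + 10 = 10 + 10*X + D*X)
((d(-1, -4) + √(-64 - 31))/(66 - 146))*(-111) = (((10 + 10*(-1) - 4*(-1)) + √(-64 - 31))/(66 - 146))*(-111) = (((10 - 10 + 4) + √(-95))/(-80))*(-111) = ((4 + I*√95)*(-1/80))*(-111) = (-1/20 - I*√95/80)*(-111) = 111/20 + 111*I*√95/80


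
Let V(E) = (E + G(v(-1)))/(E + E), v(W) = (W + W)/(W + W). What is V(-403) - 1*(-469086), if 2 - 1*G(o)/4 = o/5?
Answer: 1890418559/4030 ≈ 4.6909e+5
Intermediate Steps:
v(W) = 1 (v(W) = (2*W)/((2*W)) = (2*W)*(1/(2*W)) = 1)
G(o) = 8 - 4*o/5
V(E) = (36/5 + E)/(2*E) (V(E) = (E + (8 - ⅘*1))/(E + E) = (E + (8 - ⅘))/((2*E)) = (E + 36/5)*(1/(2*E)) = (36/5 + E)*(1/(2*E)) = (36/5 + E)/(2*E))
V(-403) - 1*(-469086) = (⅒)*(36 + 5*(-403))/(-403) - 1*(-469086) = (⅒)*(-1/403)*(36 - 2015) + 469086 = (⅒)*(-1/403)*(-1979) + 469086 = 1979/4030 + 469086 = 1890418559/4030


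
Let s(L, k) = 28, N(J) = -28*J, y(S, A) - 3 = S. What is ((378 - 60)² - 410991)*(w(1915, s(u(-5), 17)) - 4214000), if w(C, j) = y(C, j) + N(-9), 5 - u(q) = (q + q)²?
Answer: 1305107126610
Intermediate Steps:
y(S, A) = 3 + S
u(q) = 5 - 4*q² (u(q) = 5 - (q + q)² = 5 - (2*q)² = 5 - 4*q²)
w(C, j) = 255 + C (w(C, j) = (3 + C) - 28*(-9) = (3 + C) + 252 = 255 + C)
((378 - 60)² - 410991)*(w(1915, s(u(-5), 17)) - 4214000) = ((378 - 60)² - 410991)*((255 + 1915) - 4214000) = (318² - 410991)*(2170 - 4214000) = (101124 - 410991)*(-4211830) = -309867*(-4211830) = 1305107126610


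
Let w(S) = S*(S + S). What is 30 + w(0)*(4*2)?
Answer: 30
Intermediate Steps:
w(S) = 2*S² (w(S) = S*(2*S) = 2*S²)
30 + w(0)*(4*2) = 30 + (2*0²)*(4*2) = 30 + (2*0)*8 = 30 + 0*8 = 30 + 0 = 30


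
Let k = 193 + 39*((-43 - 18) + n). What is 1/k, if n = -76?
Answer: -1/5150 ≈ -0.00019417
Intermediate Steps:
k = -5150 (k = 193 + 39*((-43 - 18) - 76) = 193 + 39*(-61 - 76) = 193 + 39*(-137) = 193 - 5343 = -5150)
1/k = 1/(-5150) = -1/5150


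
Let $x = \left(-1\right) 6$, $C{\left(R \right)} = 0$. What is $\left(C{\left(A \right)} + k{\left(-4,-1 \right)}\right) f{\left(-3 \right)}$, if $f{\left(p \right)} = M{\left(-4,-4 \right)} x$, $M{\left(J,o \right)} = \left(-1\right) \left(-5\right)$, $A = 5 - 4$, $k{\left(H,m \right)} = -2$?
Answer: $60$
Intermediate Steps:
$A = 1$ ($A = 5 - 4 = 1$)
$M{\left(J,o \right)} = 5$
$x = -6$
$f{\left(p \right)} = -30$ ($f{\left(p \right)} = 5 \left(-6\right) = -30$)
$\left(C{\left(A \right)} + k{\left(-4,-1 \right)}\right) f{\left(-3 \right)} = \left(0 - 2\right) \left(-30\right) = \left(-2\right) \left(-30\right) = 60$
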